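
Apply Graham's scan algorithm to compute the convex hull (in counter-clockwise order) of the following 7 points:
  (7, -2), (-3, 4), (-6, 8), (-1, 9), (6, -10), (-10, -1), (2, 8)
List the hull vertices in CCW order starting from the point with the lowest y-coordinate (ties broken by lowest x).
Hull (CCW) = [(6, -10), (7, -2), (2, 8), (-1, 9), (-6, 8), (-10, -1)]

Graham scan procedure:
  1. Find the pivot p₀ = point with lowest y (tie → lowest x): (6, -10).
  2. Sort the remaining points by polar angle around p₀.
  3. Walk through sorted points, maintaining a stack; pop the top while the last three entries make a non-left turn (cross product ≤ 0).
  4. Final stack is the convex hull in CCW order: (6, -10), (7, -2), (2, 8), (-1, 9), (-6, 8), (-10, -1).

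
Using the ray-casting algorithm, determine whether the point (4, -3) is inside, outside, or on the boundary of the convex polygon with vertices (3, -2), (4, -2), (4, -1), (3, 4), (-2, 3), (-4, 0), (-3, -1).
The point (4, -3) lies strictly outside the polygon

Cast a horizontal ray to the right from the query point and count how many polygon edges it crosses (each edge strictly once or zero times, handled with the usual half-open convention). 
Parity of crossings → even ⇒ outside.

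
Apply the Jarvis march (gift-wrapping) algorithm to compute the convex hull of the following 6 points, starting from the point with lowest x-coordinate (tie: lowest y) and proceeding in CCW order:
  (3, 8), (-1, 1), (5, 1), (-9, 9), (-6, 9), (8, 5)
Hull (CCW) = [(-9, 9), (-1, 1), (5, 1), (8, 5), (3, 8), (-6, 9)]

Jarvis march: at each step, from the current hull vertex p, select the next vertex q as the point such that every other point lies strictly to the left of (or on) the directed line p → q. (Equivalently: for every other point r, the cross product (q − p) × (r − p) ≥ 0.)
Starting point (lowest x, tie lowest y): (-9, 9). Wrap until returning to start. Resulting hull: (-9, 9), (-1, 1), (5, 1), (8, 5), (3, 8), (-6, 9).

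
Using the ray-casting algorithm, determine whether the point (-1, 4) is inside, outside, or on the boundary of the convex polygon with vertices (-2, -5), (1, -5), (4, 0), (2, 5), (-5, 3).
The point (-1, 4) lies strictly inside the polygon

Cast a horizontal ray to the right from the query point and count how many polygon edges it crosses (each edge strictly once or zero times, handled with the usual half-open convention). 
Parity of crossings → odd ⇒ inside.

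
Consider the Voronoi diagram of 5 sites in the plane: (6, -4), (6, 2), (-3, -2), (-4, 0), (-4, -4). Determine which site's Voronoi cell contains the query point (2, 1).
Nearest site = (6, 2)

The Voronoi cell of site s contains exactly those query points closer to s than to any other site. Compute squared distances from q = (2, 1) to each site:
  (6 − 2)² + (2 − 1)² = 17
  (-3 − 2)² + (-2 − 1)² = 34
  (-4 − 2)² + (0 − 1)² = 37
  (6 − 2)² + (-4 − 1)² = 41
  (-4 − 2)² + (-4 − 1)² = 61
Minimum is attained by (6, 2), so q lies in its Voronoi cell.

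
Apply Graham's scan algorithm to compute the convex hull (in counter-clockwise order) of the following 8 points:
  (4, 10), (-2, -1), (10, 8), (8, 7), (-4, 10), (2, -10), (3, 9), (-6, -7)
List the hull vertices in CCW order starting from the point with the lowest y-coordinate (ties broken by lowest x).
Hull (CCW) = [(2, -10), (10, 8), (4, 10), (-4, 10), (-6, -7)]

Graham scan procedure:
  1. Find the pivot p₀ = point with lowest y (tie → lowest x): (2, -10).
  2. Sort the remaining points by polar angle around p₀.
  3. Walk through sorted points, maintaining a stack; pop the top while the last three entries make a non-left turn (cross product ≤ 0).
  4. Final stack is the convex hull in CCW order: (2, -10), (10, 8), (4, 10), (-4, 10), (-6, -7).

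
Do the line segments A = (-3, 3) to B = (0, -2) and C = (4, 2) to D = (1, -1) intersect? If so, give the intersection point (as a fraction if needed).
No (intersection of containing lines falls outside at least one segment)

Parametrize and solve: t = 1, s = 4/3. At least one of these is outside [0, 1], so the segments do not intersect.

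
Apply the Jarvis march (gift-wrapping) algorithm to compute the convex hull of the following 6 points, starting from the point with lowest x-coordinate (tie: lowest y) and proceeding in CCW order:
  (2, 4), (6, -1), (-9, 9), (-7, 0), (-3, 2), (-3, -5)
Hull (CCW) = [(-9, 9), (-7, 0), (-3, -5), (6, -1), (2, 4)]

Jarvis march: at each step, from the current hull vertex p, select the next vertex q as the point such that every other point lies strictly to the left of (or on) the directed line p → q. (Equivalently: for every other point r, the cross product (q − p) × (r − p) ≥ 0.)
Starting point (lowest x, tie lowest y): (-9, 9). Wrap until returning to start. Resulting hull: (-9, 9), (-7, 0), (-3, -5), (6, -1), (2, 4).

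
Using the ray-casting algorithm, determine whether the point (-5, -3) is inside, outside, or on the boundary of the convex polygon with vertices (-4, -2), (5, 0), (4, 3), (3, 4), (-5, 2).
The point (-5, -3) lies strictly outside the polygon

Cast a horizontal ray to the right from the query point and count how many polygon edges it crosses (each edge strictly once or zero times, handled with the usual half-open convention). 
Parity of crossings → even ⇒ outside.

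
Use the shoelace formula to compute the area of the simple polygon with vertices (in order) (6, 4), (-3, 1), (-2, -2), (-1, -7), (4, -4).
Area = 55

Shoelace formula: Area = (1/2) |Σ_i (x_i · y_{i+1} − x_{i+1} · y_i)| (indices mod n). Compute each cross term:
  (6)(1) − (-3)(4) = 18
  (-3)(-2) − (-2)(1) = 8
  (-2)(-7) − (-1)(-2) = 12
  (-1)(-4) − (4)(-7) = 32
  (4)(4) − (6)(-4) = 40
Sum = 110, so (signed) Area = 110/2 = 55, |Area| = 55.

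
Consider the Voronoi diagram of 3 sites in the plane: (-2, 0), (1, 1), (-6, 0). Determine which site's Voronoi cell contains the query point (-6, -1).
Nearest site = (-6, 0)

The Voronoi cell of site s contains exactly those query points closer to s than to any other site. Compute squared distances from q = (-6, -1) to each site:
  (-6 − -6)² + (0 − -1)² = 1
  (-2 − -6)² + (0 − -1)² = 17
  (1 − -6)² + (1 − -1)² = 53
Minimum is attained by (-6, 0), so q lies in its Voronoi cell.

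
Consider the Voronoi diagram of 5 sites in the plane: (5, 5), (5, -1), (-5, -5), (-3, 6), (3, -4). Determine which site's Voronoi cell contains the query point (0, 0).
Nearest site = (3, -4)

The Voronoi cell of site s contains exactly those query points closer to s than to any other site. Compute squared distances from q = (0, 0) to each site:
  (3 − 0)² + (-4 − 0)² = 25
  (5 − 0)² + (-1 − 0)² = 26
  (-3 − 0)² + (6 − 0)² = 45
  (-5 − 0)² + (-5 − 0)² = 50
  (5 − 0)² + (5 − 0)² = 50
Minimum is attained by (3, -4), so q lies in its Voronoi cell.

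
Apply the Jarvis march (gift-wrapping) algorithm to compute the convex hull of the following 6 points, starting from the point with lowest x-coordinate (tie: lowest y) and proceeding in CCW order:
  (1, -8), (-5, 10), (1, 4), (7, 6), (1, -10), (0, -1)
Hull (CCW) = [(-5, 10), (1, -10), (7, 6)]

Jarvis march: at each step, from the current hull vertex p, select the next vertex q as the point such that every other point lies strictly to the left of (or on) the directed line p → q. (Equivalently: for every other point r, the cross product (q − p) × (r − p) ≥ 0.)
Starting point (lowest x, tie lowest y): (-5, 10). Wrap until returning to start. Resulting hull: (-5, 10), (1, -10), (7, 6).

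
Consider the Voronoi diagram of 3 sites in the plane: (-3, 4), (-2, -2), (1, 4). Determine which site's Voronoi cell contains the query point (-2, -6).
Nearest site = (-2, -2)

The Voronoi cell of site s contains exactly those query points closer to s than to any other site. Compute squared distances from q = (-2, -6) to each site:
  (-2 − -2)² + (-2 − -6)² = 16
  (-3 − -2)² + (4 − -6)² = 101
  (1 − -2)² + (4 − -6)² = 109
Minimum is attained by (-2, -2), so q lies in its Voronoi cell.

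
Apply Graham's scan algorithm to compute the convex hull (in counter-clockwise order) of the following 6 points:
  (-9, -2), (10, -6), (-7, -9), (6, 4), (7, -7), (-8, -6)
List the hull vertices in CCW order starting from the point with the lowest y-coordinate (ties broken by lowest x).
Hull (CCW) = [(-7, -9), (7, -7), (10, -6), (6, 4), (-9, -2), (-8, -6)]

Graham scan procedure:
  1. Find the pivot p₀ = point with lowest y (tie → lowest x): (-7, -9).
  2. Sort the remaining points by polar angle around p₀.
  3. Walk through sorted points, maintaining a stack; pop the top while the last three entries make a non-left turn (cross product ≤ 0).
  4. Final stack is the convex hull in CCW order: (-7, -9), (7, -7), (10, -6), (6, 4), (-9, -2), (-8, -6).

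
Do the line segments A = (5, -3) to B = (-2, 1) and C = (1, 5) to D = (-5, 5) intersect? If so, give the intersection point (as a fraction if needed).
No (intersection of containing lines falls outside at least one segment)

Parametrize and solve: t = 2, s = 5/3. At least one of these is outside [0, 1], so the segments do not intersect.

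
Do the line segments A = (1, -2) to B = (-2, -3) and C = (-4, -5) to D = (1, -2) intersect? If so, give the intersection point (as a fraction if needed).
Yes; intersection at (1, -2) (t = 0 on AB, s = 1 on CD)

Parametrize AB as A + t(B − A) = (1 + -3 t, -2 + -1 t) and CD as C + s(D − C) = (-4 + 5 s, -5 + 3 s). Solve the linear system for (t, s). Determinant = 4 ≠ 0, so a unique intersection of the containing lines exists. Solution: t = 0, s = 1 — both in [0, 1], so the segments cross. Intersection point: (1, -2).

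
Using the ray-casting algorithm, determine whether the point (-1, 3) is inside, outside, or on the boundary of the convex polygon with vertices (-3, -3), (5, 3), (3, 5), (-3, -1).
The point (-1, 3) lies strictly outside the polygon

Cast a horizontal ray to the right from the query point and count how many polygon edges it crosses (each edge strictly once or zero times, handled with the usual half-open convention). 
Parity of crossings → even ⇒ outside.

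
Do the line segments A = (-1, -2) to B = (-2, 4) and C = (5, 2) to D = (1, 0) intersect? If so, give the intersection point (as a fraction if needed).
No (intersection of containing lines falls outside at least one segment)

Parametrize and solve: t = 2/13, s = 20/13. At least one of these is outside [0, 1], so the segments do not intersect.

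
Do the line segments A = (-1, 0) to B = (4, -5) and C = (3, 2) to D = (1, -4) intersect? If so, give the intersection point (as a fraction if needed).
Yes; intersection at (3/2, -5/2) (t = 1/2 on AB, s = 3/4 on CD)

Parametrize AB as A + t(B − A) = (-1 + 5 t, 0 + -5 t) and CD as C + s(D − C) = (3 + -2 s, 2 + -6 s). Solve the linear system for (t, s). Determinant = 40 ≠ 0, so a unique intersection of the containing lines exists. Solution: t = 1/2, s = 3/4 — both in [0, 1], so the segments cross. Intersection point: (3/2, -5/2).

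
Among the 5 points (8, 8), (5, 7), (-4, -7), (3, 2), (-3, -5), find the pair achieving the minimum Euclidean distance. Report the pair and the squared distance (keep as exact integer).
Pair = ((-4, -7), (-3, -5)); squared distance = 5

Compute all C(5, 2) = 10 pairwise squared distances (x_i − x_j)² + (y_i − y_j)². The minimum is 5, attained by the pair ((-4, -7), (-3, -5)).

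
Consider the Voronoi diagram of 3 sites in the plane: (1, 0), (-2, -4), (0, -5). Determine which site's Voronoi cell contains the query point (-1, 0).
Nearest site = (1, 0)

The Voronoi cell of site s contains exactly those query points closer to s than to any other site. Compute squared distances from q = (-1, 0) to each site:
  (1 − -1)² + (0 − 0)² = 4
  (-2 − -1)² + (-4 − 0)² = 17
  (0 − -1)² + (-5 − 0)² = 26
Minimum is attained by (1, 0), so q lies in its Voronoi cell.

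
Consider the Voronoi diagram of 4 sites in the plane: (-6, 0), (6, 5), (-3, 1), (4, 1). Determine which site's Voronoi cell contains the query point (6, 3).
Nearest site = (6, 5)

The Voronoi cell of site s contains exactly those query points closer to s than to any other site. Compute squared distances from q = (6, 3) to each site:
  (6 − 6)² + (5 − 3)² = 4
  (4 − 6)² + (1 − 3)² = 8
  (-3 − 6)² + (1 − 3)² = 85
  (-6 − 6)² + (0 − 3)² = 153
Minimum is attained by (6, 5), so q lies in its Voronoi cell.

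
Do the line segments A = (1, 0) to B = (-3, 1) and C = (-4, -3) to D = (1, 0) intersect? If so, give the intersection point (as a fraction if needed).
Yes; intersection at (1, 0) (t = 0 on AB, s = 1 on CD)

Parametrize AB as A + t(B − A) = (1 + -4 t, 0 + 1 t) and CD as C + s(D − C) = (-4 + 5 s, -3 + 3 s). Solve the linear system for (t, s). Determinant = 17 ≠ 0, so a unique intersection of the containing lines exists. Solution: t = 0, s = 1 — both in [0, 1], so the segments cross. Intersection point: (1, 0).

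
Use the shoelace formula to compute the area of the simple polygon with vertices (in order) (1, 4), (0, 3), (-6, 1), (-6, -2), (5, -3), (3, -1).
Area = 42

Shoelace formula: Area = (1/2) |Σ_i (x_i · y_{i+1} − x_{i+1} · y_i)| (indices mod n). Compute each cross term:
  (1)(3) − (0)(4) = 3
  (0)(1) − (-6)(3) = 18
  (-6)(-2) − (-6)(1) = 18
  (-6)(-3) − (5)(-2) = 28
  (5)(-1) − (3)(-3) = 4
  (3)(4) − (1)(-1) = 13
Sum = 84, so (signed) Area = 84/2 = 42, |Area| = 42.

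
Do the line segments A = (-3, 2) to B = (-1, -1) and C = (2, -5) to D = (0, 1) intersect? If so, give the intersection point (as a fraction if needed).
No (intersection of containing lines falls outside at least one segment)

Parametrize and solve: t = 8/3, s = -1/6. At least one of these is outside [0, 1], so the segments do not intersect.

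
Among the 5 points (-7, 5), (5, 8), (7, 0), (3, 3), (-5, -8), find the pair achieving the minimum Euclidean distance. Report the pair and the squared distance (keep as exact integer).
Pair = ((7, 0), (3, 3)); squared distance = 25

Compute all C(5, 2) = 10 pairwise squared distances (x_i − x_j)² + (y_i − y_j)². The minimum is 25, attained by the pair ((7, 0), (3, 3)).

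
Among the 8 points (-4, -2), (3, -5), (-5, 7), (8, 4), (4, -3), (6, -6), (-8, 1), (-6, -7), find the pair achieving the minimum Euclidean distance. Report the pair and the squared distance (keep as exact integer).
Pair = ((3, -5), (4, -3)); squared distance = 5

Compute all C(8, 2) = 28 pairwise squared distances (x_i − x_j)² + (y_i − y_j)². The minimum is 5, attained by the pair ((3, -5), (4, -3)).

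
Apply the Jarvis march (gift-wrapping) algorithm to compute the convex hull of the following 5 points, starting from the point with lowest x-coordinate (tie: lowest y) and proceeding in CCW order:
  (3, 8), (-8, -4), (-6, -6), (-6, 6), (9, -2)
Hull (CCW) = [(-8, -4), (-6, -6), (9, -2), (3, 8), (-6, 6)]

Jarvis march: at each step, from the current hull vertex p, select the next vertex q as the point such that every other point lies strictly to the left of (or on) the directed line p → q. (Equivalently: for every other point r, the cross product (q − p) × (r − p) ≥ 0.)
Starting point (lowest x, tie lowest y): (-8, -4). Wrap until returning to start. Resulting hull: (-8, -4), (-6, -6), (9, -2), (3, 8), (-6, 6).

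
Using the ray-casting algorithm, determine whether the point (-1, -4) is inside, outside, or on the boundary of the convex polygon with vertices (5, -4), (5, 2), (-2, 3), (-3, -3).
The point (-1, -4) lies strictly outside the polygon

Cast a horizontal ray to the right from the query point and count how many polygon edges it crosses (each edge strictly once or zero times, handled with the usual half-open convention). 
Parity of crossings → even ⇒ outside.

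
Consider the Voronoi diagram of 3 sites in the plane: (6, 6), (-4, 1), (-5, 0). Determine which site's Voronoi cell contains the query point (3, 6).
Nearest site = (6, 6)

The Voronoi cell of site s contains exactly those query points closer to s than to any other site. Compute squared distances from q = (3, 6) to each site:
  (6 − 3)² + (6 − 6)² = 9
  (-4 − 3)² + (1 − 6)² = 74
  (-5 − 3)² + (0 − 6)² = 100
Minimum is attained by (6, 6), so q lies in its Voronoi cell.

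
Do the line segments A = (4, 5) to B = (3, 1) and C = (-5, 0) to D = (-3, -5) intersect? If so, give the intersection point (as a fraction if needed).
No (intersection of containing lines falls outside at least one segment)

Parametrize and solve: t = 55/13, s = 31/13. At least one of these is outside [0, 1], so the segments do not intersect.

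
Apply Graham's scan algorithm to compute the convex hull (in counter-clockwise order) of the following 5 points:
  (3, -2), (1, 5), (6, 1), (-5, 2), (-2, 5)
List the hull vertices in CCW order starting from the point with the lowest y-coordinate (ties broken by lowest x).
Hull (CCW) = [(3, -2), (6, 1), (1, 5), (-2, 5), (-5, 2)]

Graham scan procedure:
  1. Find the pivot p₀ = point with lowest y (tie → lowest x): (3, -2).
  2. Sort the remaining points by polar angle around p₀.
  3. Walk through sorted points, maintaining a stack; pop the top while the last three entries make a non-left turn (cross product ≤ 0).
  4. Final stack is the convex hull in CCW order: (3, -2), (6, 1), (1, 5), (-2, 5), (-5, 2).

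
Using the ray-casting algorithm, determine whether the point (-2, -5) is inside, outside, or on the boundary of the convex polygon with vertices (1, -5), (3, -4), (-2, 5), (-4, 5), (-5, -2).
The point (-2, -5) lies strictly outside the polygon

Cast a horizontal ray to the right from the query point and count how many polygon edges it crosses (each edge strictly once or zero times, handled with the usual half-open convention). 
Parity of crossings → even ⇒ outside.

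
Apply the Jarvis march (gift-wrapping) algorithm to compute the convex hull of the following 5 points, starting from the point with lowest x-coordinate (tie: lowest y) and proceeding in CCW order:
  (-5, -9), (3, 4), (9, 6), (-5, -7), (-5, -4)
Hull (CCW) = [(-5, -9), (9, 6), (3, 4), (-5, -4)]

Jarvis march: at each step, from the current hull vertex p, select the next vertex q as the point such that every other point lies strictly to the left of (or on) the directed line p → q. (Equivalently: for every other point r, the cross product (q − p) × (r − p) ≥ 0.)
Starting point (lowest x, tie lowest y): (-5, -9). Wrap until returning to start. Resulting hull: (-5, -9), (9, 6), (3, 4), (-5, -4).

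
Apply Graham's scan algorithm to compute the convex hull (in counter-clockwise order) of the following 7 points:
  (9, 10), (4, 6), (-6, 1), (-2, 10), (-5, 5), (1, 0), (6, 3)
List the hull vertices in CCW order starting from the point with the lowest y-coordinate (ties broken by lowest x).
Hull (CCW) = [(1, 0), (6, 3), (9, 10), (-2, 10), (-5, 5), (-6, 1)]

Graham scan procedure:
  1. Find the pivot p₀ = point with lowest y (tie → lowest x): (1, 0).
  2. Sort the remaining points by polar angle around p₀.
  3. Walk through sorted points, maintaining a stack; pop the top while the last three entries make a non-left turn (cross product ≤ 0).
  4. Final stack is the convex hull in CCW order: (1, 0), (6, 3), (9, 10), (-2, 10), (-5, 5), (-6, 1).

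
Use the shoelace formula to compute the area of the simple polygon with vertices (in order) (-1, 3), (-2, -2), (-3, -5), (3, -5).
Area = 23

Shoelace formula: Area = (1/2) |Σ_i (x_i · y_{i+1} − x_{i+1} · y_i)| (indices mod n). Compute each cross term:
  (-1)(-2) − (-2)(3) = 8
  (-2)(-5) − (-3)(-2) = 4
  (-3)(-5) − (3)(-5) = 30
  (3)(3) − (-1)(-5) = 4
Sum = 46, so (signed) Area = 46/2 = 23, |Area| = 23.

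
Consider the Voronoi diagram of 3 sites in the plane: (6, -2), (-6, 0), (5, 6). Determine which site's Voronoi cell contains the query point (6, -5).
Nearest site = (6, -2)

The Voronoi cell of site s contains exactly those query points closer to s than to any other site. Compute squared distances from q = (6, -5) to each site:
  (6 − 6)² + (-2 − -5)² = 9
  (5 − 6)² + (6 − -5)² = 122
  (-6 − 6)² + (0 − -5)² = 169
Minimum is attained by (6, -2), so q lies in its Voronoi cell.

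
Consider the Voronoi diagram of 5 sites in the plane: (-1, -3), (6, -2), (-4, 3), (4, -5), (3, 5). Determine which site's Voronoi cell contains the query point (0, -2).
Nearest site = (-1, -3)

The Voronoi cell of site s contains exactly those query points closer to s than to any other site. Compute squared distances from q = (0, -2) to each site:
  (-1 − 0)² + (-3 − -2)² = 2
  (4 − 0)² + (-5 − -2)² = 25
  (6 − 0)² + (-2 − -2)² = 36
  (-4 − 0)² + (3 − -2)² = 41
  (3 − 0)² + (5 − -2)² = 58
Minimum is attained by (-1, -3), so q lies in its Voronoi cell.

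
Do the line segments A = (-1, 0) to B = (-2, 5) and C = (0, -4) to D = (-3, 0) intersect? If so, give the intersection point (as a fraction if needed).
No (intersection of containing lines falls outside at least one segment)

Parametrize and solve: t = -8/11, s = 1/11. At least one of these is outside [0, 1], so the segments do not intersect.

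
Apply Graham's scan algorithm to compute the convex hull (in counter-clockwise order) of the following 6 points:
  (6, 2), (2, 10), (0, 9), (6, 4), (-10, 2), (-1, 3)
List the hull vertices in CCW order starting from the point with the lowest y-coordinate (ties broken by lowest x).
Hull (CCW) = [(-10, 2), (6, 2), (6, 4), (2, 10), (0, 9)]

Graham scan procedure:
  1. Find the pivot p₀ = point with lowest y (tie → lowest x): (-10, 2).
  2. Sort the remaining points by polar angle around p₀.
  3. Walk through sorted points, maintaining a stack; pop the top while the last three entries make a non-left turn (cross product ≤ 0).
  4. Final stack is the convex hull in CCW order: (-10, 2), (6, 2), (6, 4), (2, 10), (0, 9).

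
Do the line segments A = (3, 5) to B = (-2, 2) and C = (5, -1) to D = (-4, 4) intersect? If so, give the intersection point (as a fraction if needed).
Yes; intersection at (-16/13, 32/13) (t = 11/13 on AB, s = 9/13 on CD)

Parametrize AB as A + t(B − A) = (3 + -5 t, 5 + -3 t) and CD as C + s(D − C) = (5 + -9 s, -1 + 5 s). Solve the linear system for (t, s). Determinant = 52 ≠ 0, so a unique intersection of the containing lines exists. Solution: t = 11/13, s = 9/13 — both in [0, 1], so the segments cross. Intersection point: (-16/13, 32/13).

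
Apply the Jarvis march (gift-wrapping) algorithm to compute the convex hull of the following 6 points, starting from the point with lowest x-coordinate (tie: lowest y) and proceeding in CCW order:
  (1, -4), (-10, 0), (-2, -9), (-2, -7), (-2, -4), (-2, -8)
Hull (CCW) = [(-10, 0), (-2, -9), (1, -4)]

Jarvis march: at each step, from the current hull vertex p, select the next vertex q as the point such that every other point lies strictly to the left of (or on) the directed line p → q. (Equivalently: for every other point r, the cross product (q − p) × (r − p) ≥ 0.)
Starting point (lowest x, tie lowest y): (-10, 0). Wrap until returning to start. Resulting hull: (-10, 0), (-2, -9), (1, -4).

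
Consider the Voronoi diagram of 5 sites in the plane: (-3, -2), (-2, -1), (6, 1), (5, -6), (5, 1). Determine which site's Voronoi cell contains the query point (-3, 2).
Nearest site = (-2, -1)

The Voronoi cell of site s contains exactly those query points closer to s than to any other site. Compute squared distances from q = (-3, 2) to each site:
  (-2 − -3)² + (-1 − 2)² = 10
  (-3 − -3)² + (-2 − 2)² = 16
  (5 − -3)² + (1 − 2)² = 65
  (6 − -3)² + (1 − 2)² = 82
  (5 − -3)² + (-6 − 2)² = 128
Minimum is attained by (-2, -1), so q lies in its Voronoi cell.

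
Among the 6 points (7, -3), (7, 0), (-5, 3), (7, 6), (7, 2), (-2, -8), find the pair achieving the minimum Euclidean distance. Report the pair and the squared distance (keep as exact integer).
Pair = ((7, 0), (7, 2)); squared distance = 4

Compute all C(6, 2) = 15 pairwise squared distances (x_i − x_j)² + (y_i − y_j)². The minimum is 4, attained by the pair ((7, 0), (7, 2)).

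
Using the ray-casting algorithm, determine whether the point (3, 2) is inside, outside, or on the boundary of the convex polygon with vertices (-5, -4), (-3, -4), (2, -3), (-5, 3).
The point (3, 2) lies strictly outside the polygon

Cast a horizontal ray to the right from the query point and count how many polygon edges it crosses (each edge strictly once or zero times, handled with the usual half-open convention). 
Parity of crossings → even ⇒ outside.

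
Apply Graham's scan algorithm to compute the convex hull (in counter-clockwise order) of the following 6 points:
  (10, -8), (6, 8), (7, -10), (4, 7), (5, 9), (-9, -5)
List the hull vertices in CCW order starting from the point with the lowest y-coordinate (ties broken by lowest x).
Hull (CCW) = [(7, -10), (10, -8), (6, 8), (5, 9), (-9, -5)]

Graham scan procedure:
  1. Find the pivot p₀ = point with lowest y (tie → lowest x): (7, -10).
  2. Sort the remaining points by polar angle around p₀.
  3. Walk through sorted points, maintaining a stack; pop the top while the last three entries make a non-left turn (cross product ≤ 0).
  4. Final stack is the convex hull in CCW order: (7, -10), (10, -8), (6, 8), (5, 9), (-9, -5).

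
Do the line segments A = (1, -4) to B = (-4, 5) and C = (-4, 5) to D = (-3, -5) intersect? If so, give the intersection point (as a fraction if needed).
Yes; intersection at (-4, 5) (t = 1 on AB, s = 0 on CD)

Parametrize AB as A + t(B − A) = (1 + -5 t, -4 + 9 t) and CD as C + s(D − C) = (-4 + 1 s, 5 + -10 s). Solve the linear system for (t, s). Determinant = -41 ≠ 0, so a unique intersection of the containing lines exists. Solution: t = 1, s = 0 — both in [0, 1], so the segments cross. Intersection point: (-4, 5).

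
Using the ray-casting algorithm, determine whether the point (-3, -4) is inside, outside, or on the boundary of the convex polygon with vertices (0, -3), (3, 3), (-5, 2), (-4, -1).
The point (-3, -4) lies strictly outside the polygon

Cast a horizontal ray to the right from the query point and count how many polygon edges it crosses (each edge strictly once or zero times, handled with the usual half-open convention). 
Parity of crossings → even ⇒ outside.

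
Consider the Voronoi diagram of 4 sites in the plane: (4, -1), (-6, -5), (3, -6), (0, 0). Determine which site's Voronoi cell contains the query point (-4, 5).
Nearest site = (0, 0)

The Voronoi cell of site s contains exactly those query points closer to s than to any other site. Compute squared distances from q = (-4, 5) to each site:
  (0 − -4)² + (0 − 5)² = 41
  (4 − -4)² + (-1 − 5)² = 100
  (-6 − -4)² + (-5 − 5)² = 104
  (3 − -4)² + (-6 − 5)² = 170
Minimum is attained by (0, 0), so q lies in its Voronoi cell.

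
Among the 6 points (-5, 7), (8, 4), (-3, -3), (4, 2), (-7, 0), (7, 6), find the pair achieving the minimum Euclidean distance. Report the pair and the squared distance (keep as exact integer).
Pair = ((8, 4), (7, 6)); squared distance = 5

Compute all C(6, 2) = 15 pairwise squared distances (x_i − x_j)² + (y_i − y_j)². The minimum is 5, attained by the pair ((8, 4), (7, 6)).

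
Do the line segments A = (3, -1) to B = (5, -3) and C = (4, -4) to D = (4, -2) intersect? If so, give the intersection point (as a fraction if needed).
Yes; intersection at (4, -2) (t = 1/2 on AB, s = 1 on CD)

Parametrize AB as A + t(B − A) = (3 + 2 t, -1 + -2 t) and CD as C + s(D − C) = (4 + 0 s, -4 + 2 s). Solve the linear system for (t, s). Determinant = -4 ≠ 0, so a unique intersection of the containing lines exists. Solution: t = 1/2, s = 1 — both in [0, 1], so the segments cross. Intersection point: (4, -2).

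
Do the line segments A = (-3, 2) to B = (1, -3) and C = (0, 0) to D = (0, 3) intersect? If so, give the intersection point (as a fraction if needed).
No (intersection of containing lines falls outside at least one segment)

Parametrize and solve: t = 3/4, s = -7/12. At least one of these is outside [0, 1], so the segments do not intersect.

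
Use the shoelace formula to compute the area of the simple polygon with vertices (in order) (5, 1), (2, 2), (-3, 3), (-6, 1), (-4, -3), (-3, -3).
Area = 36

Shoelace formula: Area = (1/2) |Σ_i (x_i · y_{i+1} − x_{i+1} · y_i)| (indices mod n). Compute each cross term:
  (5)(2) − (2)(1) = 8
  (2)(3) − (-3)(2) = 12
  (-3)(1) − (-6)(3) = 15
  (-6)(-3) − (-4)(1) = 22
  (-4)(-3) − (-3)(-3) = 3
  (-3)(1) − (5)(-3) = 12
Sum = 72, so (signed) Area = 72/2 = 36, |Area| = 36.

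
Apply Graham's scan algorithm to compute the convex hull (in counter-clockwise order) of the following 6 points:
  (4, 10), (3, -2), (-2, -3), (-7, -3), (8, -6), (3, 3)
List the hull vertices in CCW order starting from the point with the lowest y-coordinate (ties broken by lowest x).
Hull (CCW) = [(8, -6), (4, 10), (-7, -3)]

Graham scan procedure:
  1. Find the pivot p₀ = point with lowest y (tie → lowest x): (8, -6).
  2. Sort the remaining points by polar angle around p₀.
  3. Walk through sorted points, maintaining a stack; pop the top while the last three entries make a non-left turn (cross product ≤ 0).
  4. Final stack is the convex hull in CCW order: (8, -6), (4, 10), (-7, -3).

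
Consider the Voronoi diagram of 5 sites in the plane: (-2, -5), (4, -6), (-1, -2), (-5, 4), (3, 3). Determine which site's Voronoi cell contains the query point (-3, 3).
Nearest site = (-5, 4)

The Voronoi cell of site s contains exactly those query points closer to s than to any other site. Compute squared distances from q = (-3, 3) to each site:
  (-5 − -3)² + (4 − 3)² = 5
  (-1 − -3)² + (-2 − 3)² = 29
  (3 − -3)² + (3 − 3)² = 36
  (-2 − -3)² + (-5 − 3)² = 65
  (4 − -3)² + (-6 − 3)² = 130
Minimum is attained by (-5, 4), so q lies in its Voronoi cell.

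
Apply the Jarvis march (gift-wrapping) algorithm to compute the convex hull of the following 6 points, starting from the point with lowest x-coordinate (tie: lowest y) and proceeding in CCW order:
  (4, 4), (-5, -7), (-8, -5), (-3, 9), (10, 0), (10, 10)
Hull (CCW) = [(-8, -5), (-5, -7), (10, 0), (10, 10), (-3, 9)]

Jarvis march: at each step, from the current hull vertex p, select the next vertex q as the point such that every other point lies strictly to the left of (or on) the directed line p → q. (Equivalently: for every other point r, the cross product (q − p) × (r − p) ≥ 0.)
Starting point (lowest x, tie lowest y): (-8, -5). Wrap until returning to start. Resulting hull: (-8, -5), (-5, -7), (10, 0), (10, 10), (-3, 9).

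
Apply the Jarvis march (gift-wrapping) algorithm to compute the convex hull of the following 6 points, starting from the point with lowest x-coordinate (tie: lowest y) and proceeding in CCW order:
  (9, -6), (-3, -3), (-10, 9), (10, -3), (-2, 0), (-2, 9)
Hull (CCW) = [(-10, 9), (-3, -3), (9, -6), (10, -3), (-2, 9)]

Jarvis march: at each step, from the current hull vertex p, select the next vertex q as the point such that every other point lies strictly to the left of (or on) the directed line p → q. (Equivalently: for every other point r, the cross product (q − p) × (r − p) ≥ 0.)
Starting point (lowest x, tie lowest y): (-10, 9). Wrap until returning to start. Resulting hull: (-10, 9), (-3, -3), (9, -6), (10, -3), (-2, 9).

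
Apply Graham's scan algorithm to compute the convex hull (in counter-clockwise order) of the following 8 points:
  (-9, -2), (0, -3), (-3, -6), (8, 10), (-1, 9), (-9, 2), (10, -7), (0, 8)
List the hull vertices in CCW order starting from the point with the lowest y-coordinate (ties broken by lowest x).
Hull (CCW) = [(10, -7), (8, 10), (-1, 9), (-9, 2), (-9, -2), (-3, -6)]

Graham scan procedure:
  1. Find the pivot p₀ = point with lowest y (tie → lowest x): (10, -7).
  2. Sort the remaining points by polar angle around p₀.
  3. Walk through sorted points, maintaining a stack; pop the top while the last three entries make a non-left turn (cross product ≤ 0).
  4. Final stack is the convex hull in CCW order: (10, -7), (8, 10), (-1, 9), (-9, 2), (-9, -2), (-3, -6).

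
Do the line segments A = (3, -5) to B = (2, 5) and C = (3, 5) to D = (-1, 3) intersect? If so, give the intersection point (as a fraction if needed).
Yes; intersection at (43/21, 95/21) (t = 20/21 on AB, s = 5/21 on CD)

Parametrize AB as A + t(B − A) = (3 + -1 t, -5 + 10 t) and CD as C + s(D − C) = (3 + -4 s, 5 + -2 s). Solve the linear system for (t, s). Determinant = -42 ≠ 0, so a unique intersection of the containing lines exists. Solution: t = 20/21, s = 5/21 — both in [0, 1], so the segments cross. Intersection point: (43/21, 95/21).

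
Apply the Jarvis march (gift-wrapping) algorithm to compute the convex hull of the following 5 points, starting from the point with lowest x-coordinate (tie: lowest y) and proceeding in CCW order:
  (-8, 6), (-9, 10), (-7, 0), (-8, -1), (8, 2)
Hull (CCW) = [(-9, 10), (-8, -1), (8, 2)]

Jarvis march: at each step, from the current hull vertex p, select the next vertex q as the point such that every other point lies strictly to the left of (or on) the directed line p → q. (Equivalently: for every other point r, the cross product (q − p) × (r − p) ≥ 0.)
Starting point (lowest x, tie lowest y): (-9, 10). Wrap until returning to start. Resulting hull: (-9, 10), (-8, -1), (8, 2).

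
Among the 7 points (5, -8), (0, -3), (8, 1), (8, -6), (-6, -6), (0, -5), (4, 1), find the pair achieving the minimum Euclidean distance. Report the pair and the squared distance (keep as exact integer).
Pair = ((0, -3), (0, -5)); squared distance = 4

Compute all C(7, 2) = 21 pairwise squared distances (x_i − x_j)² + (y_i − y_j)². The minimum is 4, attained by the pair ((0, -3), (0, -5)).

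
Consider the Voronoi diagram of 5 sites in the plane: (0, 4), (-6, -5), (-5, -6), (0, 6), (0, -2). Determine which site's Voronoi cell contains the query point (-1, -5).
Nearest site = (0, -2)

The Voronoi cell of site s contains exactly those query points closer to s than to any other site. Compute squared distances from q = (-1, -5) to each site:
  (0 − -1)² + (-2 − -5)² = 10
  (-5 − -1)² + (-6 − -5)² = 17
  (-6 − -1)² + (-5 − -5)² = 25
  (0 − -1)² + (4 − -5)² = 82
  (0 − -1)² + (6 − -5)² = 122
Minimum is attained by (0, -2), so q lies in its Voronoi cell.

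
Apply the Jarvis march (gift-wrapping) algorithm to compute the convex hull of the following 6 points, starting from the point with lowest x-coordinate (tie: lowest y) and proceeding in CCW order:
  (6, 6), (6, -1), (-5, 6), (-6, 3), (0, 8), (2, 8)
Hull (CCW) = [(-6, 3), (6, -1), (6, 6), (2, 8), (0, 8), (-5, 6)]

Jarvis march: at each step, from the current hull vertex p, select the next vertex q as the point such that every other point lies strictly to the left of (or on) the directed line p → q. (Equivalently: for every other point r, the cross product (q − p) × (r − p) ≥ 0.)
Starting point (lowest x, tie lowest y): (-6, 3). Wrap until returning to start. Resulting hull: (-6, 3), (6, -1), (6, 6), (2, 8), (0, 8), (-5, 6).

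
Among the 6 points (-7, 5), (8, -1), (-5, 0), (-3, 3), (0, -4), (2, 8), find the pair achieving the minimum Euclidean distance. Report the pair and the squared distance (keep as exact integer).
Pair = ((-5, 0), (-3, 3)); squared distance = 13

Compute all C(6, 2) = 15 pairwise squared distances (x_i − x_j)² + (y_i − y_j)². The minimum is 13, attained by the pair ((-5, 0), (-3, 3)).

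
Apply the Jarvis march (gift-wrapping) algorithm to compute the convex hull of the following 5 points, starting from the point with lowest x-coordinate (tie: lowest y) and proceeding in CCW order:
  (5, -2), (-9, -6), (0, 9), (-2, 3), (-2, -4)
Hull (CCW) = [(-9, -6), (5, -2), (0, 9)]

Jarvis march: at each step, from the current hull vertex p, select the next vertex q as the point such that every other point lies strictly to the left of (or on) the directed line p → q. (Equivalently: for every other point r, the cross product (q − p) × (r − p) ≥ 0.)
Starting point (lowest x, tie lowest y): (-9, -6). Wrap until returning to start. Resulting hull: (-9, -6), (5, -2), (0, 9).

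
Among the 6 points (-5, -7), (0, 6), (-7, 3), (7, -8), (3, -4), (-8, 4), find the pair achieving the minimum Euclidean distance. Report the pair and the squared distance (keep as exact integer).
Pair = ((-7, 3), (-8, 4)); squared distance = 2

Compute all C(6, 2) = 15 pairwise squared distances (x_i − x_j)² + (y_i − y_j)². The minimum is 2, attained by the pair ((-7, 3), (-8, 4)).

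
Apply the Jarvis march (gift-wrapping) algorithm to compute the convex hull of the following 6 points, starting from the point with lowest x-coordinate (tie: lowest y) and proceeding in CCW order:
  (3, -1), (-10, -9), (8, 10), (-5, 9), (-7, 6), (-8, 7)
Hull (CCW) = [(-10, -9), (3, -1), (8, 10), (-5, 9), (-8, 7)]

Jarvis march: at each step, from the current hull vertex p, select the next vertex q as the point such that every other point lies strictly to the left of (or on) the directed line p → q. (Equivalently: for every other point r, the cross product (q − p) × (r − p) ≥ 0.)
Starting point (lowest x, tie lowest y): (-10, -9). Wrap until returning to start. Resulting hull: (-10, -9), (3, -1), (8, 10), (-5, 9), (-8, 7).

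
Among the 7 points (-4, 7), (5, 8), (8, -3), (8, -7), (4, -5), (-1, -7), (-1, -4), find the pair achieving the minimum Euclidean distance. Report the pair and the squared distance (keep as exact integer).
Pair = ((-1, -7), (-1, -4)); squared distance = 9

Compute all C(7, 2) = 21 pairwise squared distances (x_i − x_j)² + (y_i − y_j)². The minimum is 9, attained by the pair ((-1, -7), (-1, -4)).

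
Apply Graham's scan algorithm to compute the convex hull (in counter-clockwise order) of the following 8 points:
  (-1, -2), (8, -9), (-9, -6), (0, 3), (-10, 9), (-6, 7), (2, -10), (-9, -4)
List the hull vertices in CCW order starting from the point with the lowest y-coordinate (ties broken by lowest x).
Hull (CCW) = [(2, -10), (8, -9), (0, 3), (-6, 7), (-10, 9), (-9, -6)]

Graham scan procedure:
  1. Find the pivot p₀ = point with lowest y (tie → lowest x): (2, -10).
  2. Sort the remaining points by polar angle around p₀.
  3. Walk through sorted points, maintaining a stack; pop the top while the last three entries make a non-left turn (cross product ≤ 0).
  4. Final stack is the convex hull in CCW order: (2, -10), (8, -9), (0, 3), (-6, 7), (-10, 9), (-9, -6).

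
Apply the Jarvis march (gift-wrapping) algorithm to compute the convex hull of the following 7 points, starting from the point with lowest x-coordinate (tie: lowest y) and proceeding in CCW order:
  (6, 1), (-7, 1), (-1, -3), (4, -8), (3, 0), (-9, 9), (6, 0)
Hull (CCW) = [(-9, 9), (-7, 1), (4, -8), (6, 0), (6, 1)]

Jarvis march: at each step, from the current hull vertex p, select the next vertex q as the point such that every other point lies strictly to the left of (or on) the directed line p → q. (Equivalently: for every other point r, the cross product (q − p) × (r − p) ≥ 0.)
Starting point (lowest x, tie lowest y): (-9, 9). Wrap until returning to start. Resulting hull: (-9, 9), (-7, 1), (4, -8), (6, 0), (6, 1).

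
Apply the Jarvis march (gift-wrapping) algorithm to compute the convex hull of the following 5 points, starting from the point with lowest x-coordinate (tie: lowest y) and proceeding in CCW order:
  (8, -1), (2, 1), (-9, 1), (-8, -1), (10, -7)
Hull (CCW) = [(-9, 1), (-8, -1), (10, -7), (8, -1), (2, 1)]

Jarvis march: at each step, from the current hull vertex p, select the next vertex q as the point such that every other point lies strictly to the left of (or on) the directed line p → q. (Equivalently: for every other point r, the cross product (q − p) × (r − p) ≥ 0.)
Starting point (lowest x, tie lowest y): (-9, 1). Wrap until returning to start. Resulting hull: (-9, 1), (-8, -1), (10, -7), (8, -1), (2, 1).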